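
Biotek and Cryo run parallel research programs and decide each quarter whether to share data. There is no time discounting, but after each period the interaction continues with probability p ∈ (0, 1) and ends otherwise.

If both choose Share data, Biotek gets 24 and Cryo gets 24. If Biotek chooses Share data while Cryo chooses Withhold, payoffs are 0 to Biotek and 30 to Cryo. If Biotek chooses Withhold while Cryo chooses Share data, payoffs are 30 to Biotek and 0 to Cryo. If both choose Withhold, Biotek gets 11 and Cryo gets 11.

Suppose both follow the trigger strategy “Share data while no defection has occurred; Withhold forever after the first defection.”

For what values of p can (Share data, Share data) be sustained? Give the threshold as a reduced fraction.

6/19

Expected cooperation value is 24 + p·24 + p²·24 + … = 24/(1−p); deviation gives 30 + p·11/(1−p).
24 ≥ 30(1−p) + 11p ⇒ 19p ≥ 6 ⇒ p ≥ 6/19.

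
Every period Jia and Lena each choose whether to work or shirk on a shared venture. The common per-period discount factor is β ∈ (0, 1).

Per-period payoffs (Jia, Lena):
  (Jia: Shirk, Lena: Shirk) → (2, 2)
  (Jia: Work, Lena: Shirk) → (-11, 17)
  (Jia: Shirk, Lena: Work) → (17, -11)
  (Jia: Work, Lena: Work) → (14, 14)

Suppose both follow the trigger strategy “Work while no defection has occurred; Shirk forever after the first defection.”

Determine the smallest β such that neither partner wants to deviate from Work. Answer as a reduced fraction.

1/5

Cooperation forever yields 14 each period: 14/(1−β).
Deviating yields 17 once, then 2 forever: 17 + 2β/(1−β).
No profitable deviation requires 14/(1−β) ≥ 17 + 2β/(1−β).
Multiplying by (1−β): 14 ≥ 17(1−β) + 2β = 17 − 15β.
So 15β ≥ 3, i.e. β ≥ 3/15 = 1/5.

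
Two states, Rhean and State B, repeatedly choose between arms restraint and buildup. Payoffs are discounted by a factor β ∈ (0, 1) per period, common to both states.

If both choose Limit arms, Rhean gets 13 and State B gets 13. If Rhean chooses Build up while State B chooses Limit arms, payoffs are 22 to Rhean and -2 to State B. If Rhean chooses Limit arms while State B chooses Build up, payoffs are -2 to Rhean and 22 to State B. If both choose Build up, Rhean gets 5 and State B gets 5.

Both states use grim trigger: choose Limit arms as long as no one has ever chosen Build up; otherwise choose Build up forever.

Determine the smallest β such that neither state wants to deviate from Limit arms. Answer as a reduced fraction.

9/17

Cooperation forever yields 13 each period: 13/(1−β).
Deviating yields 22 once, then 5 forever: 22 + 5β/(1−β).
No profitable deviation requires 13/(1−β) ≥ 22 + 5β/(1−β).
Multiplying by (1−β): 13 ≥ 22(1−β) + 5β = 22 − 17β.
So 17β ≥ 9, i.e. β ≥ 9/17.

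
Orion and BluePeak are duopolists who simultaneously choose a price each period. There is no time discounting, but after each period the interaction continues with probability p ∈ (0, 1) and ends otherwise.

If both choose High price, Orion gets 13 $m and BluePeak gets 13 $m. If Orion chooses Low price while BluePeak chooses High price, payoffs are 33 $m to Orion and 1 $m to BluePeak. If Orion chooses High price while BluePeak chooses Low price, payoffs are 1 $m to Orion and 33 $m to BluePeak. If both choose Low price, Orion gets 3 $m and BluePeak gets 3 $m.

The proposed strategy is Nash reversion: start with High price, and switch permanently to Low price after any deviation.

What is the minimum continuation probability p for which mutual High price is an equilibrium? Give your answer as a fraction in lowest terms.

With no time discounting, the continuation probability p plays the role of the discount factor.
Grim-trigger IC: 13/(1−p) ≥ 33 + 3p/(1−p) ⇒ p ≥ (33−13)/(33−3) = 2/3.

2/3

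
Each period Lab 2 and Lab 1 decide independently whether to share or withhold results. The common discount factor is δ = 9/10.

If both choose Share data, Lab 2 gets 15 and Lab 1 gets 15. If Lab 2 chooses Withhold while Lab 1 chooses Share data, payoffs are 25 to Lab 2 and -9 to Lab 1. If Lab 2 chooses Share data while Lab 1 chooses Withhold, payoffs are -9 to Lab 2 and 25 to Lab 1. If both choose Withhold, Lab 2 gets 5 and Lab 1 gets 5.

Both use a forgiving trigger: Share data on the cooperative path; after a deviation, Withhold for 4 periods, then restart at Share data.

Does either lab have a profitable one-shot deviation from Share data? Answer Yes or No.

No

IC: δ+…+δ^4 ≥ (25−15)/(15−5) = 1.
At δ = 9/10: partial sum = 3.0951 ≥ 1.0000. Cooperation sustainable.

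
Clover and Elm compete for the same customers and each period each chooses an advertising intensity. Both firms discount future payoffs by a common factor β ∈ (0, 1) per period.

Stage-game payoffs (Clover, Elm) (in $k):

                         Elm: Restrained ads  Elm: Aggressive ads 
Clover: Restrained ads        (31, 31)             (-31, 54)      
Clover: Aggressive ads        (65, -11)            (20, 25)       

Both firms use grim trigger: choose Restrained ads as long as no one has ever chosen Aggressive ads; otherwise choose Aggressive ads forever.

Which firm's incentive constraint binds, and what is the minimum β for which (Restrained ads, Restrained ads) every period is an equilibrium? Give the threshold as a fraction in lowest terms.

For Clover: deviation gain 65−31 = 34, per-period punishment loss 31−20 = 11. IC gives β ≥ 34/45.
For Elm: gain 23, loss 6 per period, so β ≥ 23/29.
The tighter constraint is Elm's, so cooperation needs β ≥ 23/29.

Elm; β ≥ 23/29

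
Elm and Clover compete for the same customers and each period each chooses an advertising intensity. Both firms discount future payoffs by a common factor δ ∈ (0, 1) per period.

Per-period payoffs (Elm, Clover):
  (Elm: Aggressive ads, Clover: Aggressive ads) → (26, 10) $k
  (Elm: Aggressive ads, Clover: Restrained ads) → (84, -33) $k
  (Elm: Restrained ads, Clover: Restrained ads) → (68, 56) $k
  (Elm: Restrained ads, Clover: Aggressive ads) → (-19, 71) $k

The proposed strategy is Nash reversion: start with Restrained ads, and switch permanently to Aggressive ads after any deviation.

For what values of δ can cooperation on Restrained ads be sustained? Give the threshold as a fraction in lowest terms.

Elm: cooperation gives 68 each period; deviation gives 84 once then 26 forever.
  68/(1−δ) ≥ 84 + 26δ/(1−δ) ⇒ δ ≥ 16/58 = 8/29.
Clover: cooperation gives 56 each period; deviation gives 71 once then 10 forever.
  δ ≥ 15/61.
Both must hold, so the binding constraint is Elm's: δ ≥ 8/29.

8/29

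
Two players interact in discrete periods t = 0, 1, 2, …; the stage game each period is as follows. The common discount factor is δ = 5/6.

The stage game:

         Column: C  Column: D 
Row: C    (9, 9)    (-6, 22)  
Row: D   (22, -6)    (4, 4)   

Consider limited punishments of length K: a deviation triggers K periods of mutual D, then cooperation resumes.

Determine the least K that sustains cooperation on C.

No profitable deviation requires (9−4)(δ+…+δ^K) ≥ 22−9, i.e. δ+…+δ^K ≥ 13/5 ≈ 2.6000.
With δ = 5/6, the partial sums are K=1: 0.8333, K=2: 1.5278, K=3: 2.1065, K=4: 2.5887, K=5: 2.9906.
K = 5 is the first length at which the sum reaches 2.6000.

5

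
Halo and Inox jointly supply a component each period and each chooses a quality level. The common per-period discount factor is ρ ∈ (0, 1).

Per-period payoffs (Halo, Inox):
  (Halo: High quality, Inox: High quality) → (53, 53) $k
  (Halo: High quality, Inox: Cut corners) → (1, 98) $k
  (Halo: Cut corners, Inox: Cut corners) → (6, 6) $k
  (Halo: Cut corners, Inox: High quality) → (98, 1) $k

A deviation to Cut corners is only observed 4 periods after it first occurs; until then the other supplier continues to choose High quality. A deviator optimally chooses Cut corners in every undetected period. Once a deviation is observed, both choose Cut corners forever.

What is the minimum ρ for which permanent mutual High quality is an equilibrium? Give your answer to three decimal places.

The best deviation is to choose Cut corners for all 4 undetected periods, earning 98 each, then 6 forever once detected.
Deviation value: 98(1−ρ^4)/(1−ρ) + 6ρ^4/(1−ρ); cooperation value: 53/(1−ρ).
IC: 53 ≥ 98(1−ρ^4) + 6ρ^4 = 98 − 92ρ^4.
So ρ^4 ≥ 45/92, giving ρ ≥ (45/92)^(1/4) ≈ 0.836.

0.836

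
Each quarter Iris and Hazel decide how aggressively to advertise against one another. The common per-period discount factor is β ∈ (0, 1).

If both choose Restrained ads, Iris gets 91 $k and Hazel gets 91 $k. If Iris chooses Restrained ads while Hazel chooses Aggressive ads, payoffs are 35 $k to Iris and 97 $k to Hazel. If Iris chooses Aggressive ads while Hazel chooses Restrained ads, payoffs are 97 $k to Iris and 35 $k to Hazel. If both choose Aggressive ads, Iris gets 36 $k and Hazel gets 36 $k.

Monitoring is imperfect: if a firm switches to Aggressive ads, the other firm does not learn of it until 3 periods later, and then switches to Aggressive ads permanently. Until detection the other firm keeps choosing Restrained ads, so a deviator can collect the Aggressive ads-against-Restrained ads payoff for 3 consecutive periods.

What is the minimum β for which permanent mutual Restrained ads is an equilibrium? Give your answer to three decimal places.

0.462

A deviator earns 97 for 3 periods, then 36 forever; cooperating earns 91 forever. Multiplying the IC by (1−β):
91 ≥ 97(1−β^3) + 36β^3, so 61·β^3 ≥ 6 and β^3 ≥ 6/61.
β ≥ (6/61)^(1/3) ≈ 0.462.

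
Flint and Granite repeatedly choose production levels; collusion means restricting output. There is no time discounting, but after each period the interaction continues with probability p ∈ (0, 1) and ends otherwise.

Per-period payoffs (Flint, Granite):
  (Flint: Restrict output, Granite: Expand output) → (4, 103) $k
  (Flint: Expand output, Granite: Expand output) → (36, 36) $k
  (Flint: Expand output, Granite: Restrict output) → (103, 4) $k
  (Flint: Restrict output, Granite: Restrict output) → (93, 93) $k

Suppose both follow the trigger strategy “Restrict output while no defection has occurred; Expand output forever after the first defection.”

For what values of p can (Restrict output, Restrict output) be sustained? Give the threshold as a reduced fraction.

Expected cooperation value is 93 + p·93 + p²·93 + … = 93/(1−p); deviation gives 103 + p·36/(1−p).
93 ≥ 103(1−p) + 36p ⇒ 67p ≥ 10 ⇒ p ≥ 10/67.

10/67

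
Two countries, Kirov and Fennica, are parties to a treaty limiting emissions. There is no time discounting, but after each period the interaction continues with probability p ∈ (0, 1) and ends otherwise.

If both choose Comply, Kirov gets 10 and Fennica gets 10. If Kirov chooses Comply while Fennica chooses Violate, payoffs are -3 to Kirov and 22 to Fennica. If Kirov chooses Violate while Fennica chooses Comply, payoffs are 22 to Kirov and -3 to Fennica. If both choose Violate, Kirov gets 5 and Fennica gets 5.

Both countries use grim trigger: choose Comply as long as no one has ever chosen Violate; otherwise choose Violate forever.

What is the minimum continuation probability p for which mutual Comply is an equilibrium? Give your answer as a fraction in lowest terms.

12/17

With no time discounting, the continuation probability p plays the role of the discount factor.
Grim-trigger IC: 10/(1−p) ≥ 22 + 5p/(1−p) ⇒ p ≥ (22−10)/(22−5) = 12/17.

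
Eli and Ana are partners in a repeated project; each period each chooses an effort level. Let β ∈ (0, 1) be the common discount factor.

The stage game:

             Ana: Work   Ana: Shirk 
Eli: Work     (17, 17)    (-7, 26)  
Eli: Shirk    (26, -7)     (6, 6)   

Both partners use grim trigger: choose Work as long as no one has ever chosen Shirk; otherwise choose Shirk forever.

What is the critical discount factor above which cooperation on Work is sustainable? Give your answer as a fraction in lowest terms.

One-period gain from deviating is 26 − 17 = 9. The loss is 17 − 6 = 11 in every subsequent period, with present value 11·β/(1−β).
Deviation is unprofitable when 11·β/(1−β) ≥ 9, i.e. β/(1−β) ≥ 9/11.
Equivalently β ≥ 9/(9+11) = 9/20.

9/20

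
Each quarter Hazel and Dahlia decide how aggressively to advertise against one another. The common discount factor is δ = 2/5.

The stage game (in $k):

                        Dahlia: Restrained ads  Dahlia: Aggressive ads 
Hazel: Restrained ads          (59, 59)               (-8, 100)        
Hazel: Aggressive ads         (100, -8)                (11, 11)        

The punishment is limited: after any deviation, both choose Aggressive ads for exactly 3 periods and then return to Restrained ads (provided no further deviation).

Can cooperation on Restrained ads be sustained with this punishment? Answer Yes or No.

Comparing payoff streams over the 4 periods until play realigns: cooperate → 59(1+δ+…+δ^3); deviate → 100 + 11(δ+…+δ^3).
Cooperation is sustained iff (59−11)(δ+…+δ^3) ≥ 100−59.
δ+…+δ^3 = 2/5·(1−(2/5)^3)/(1−2/5) = 0.6240, and (100−59)/(59−11) = 0.8542.
0.6240 < 0.8542, so cooperation is not sustainable.

No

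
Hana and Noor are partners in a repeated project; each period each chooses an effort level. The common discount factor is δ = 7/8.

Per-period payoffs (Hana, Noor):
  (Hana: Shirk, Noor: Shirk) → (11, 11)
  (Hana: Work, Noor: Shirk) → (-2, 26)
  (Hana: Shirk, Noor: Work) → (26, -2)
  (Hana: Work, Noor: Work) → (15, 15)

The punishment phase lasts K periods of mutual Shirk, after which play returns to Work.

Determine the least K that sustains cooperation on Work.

IC: δ(1−δ^K)/(1−δ) ≥ (26−15)/(15−11) = 11/4.
With δ = 7/8: need 1 − δ^K ≥ 11/4·(1−7/8)/(7/8), i.e. δ^K ≤ 0.6071.
Since (7/8)^3 = 0.6699 and (7/8)^4 = 0.5862, the smallest such K is 4.

4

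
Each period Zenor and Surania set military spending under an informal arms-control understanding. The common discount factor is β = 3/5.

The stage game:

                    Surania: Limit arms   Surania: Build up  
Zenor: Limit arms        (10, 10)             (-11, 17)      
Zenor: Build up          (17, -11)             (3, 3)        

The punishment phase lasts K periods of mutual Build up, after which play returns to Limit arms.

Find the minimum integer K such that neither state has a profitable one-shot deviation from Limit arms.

No profitable deviation requires (10−3)(β+…+β^K) ≥ 17−10, i.e. β+…+β^K ≥ 1 ≈ 1.0000.
With β = 3/5, the partial sums are K=1: 0.6000, K=2: 0.9600, K=3: 1.1760.
K = 3 is the first length at which the sum reaches 1.0000.

3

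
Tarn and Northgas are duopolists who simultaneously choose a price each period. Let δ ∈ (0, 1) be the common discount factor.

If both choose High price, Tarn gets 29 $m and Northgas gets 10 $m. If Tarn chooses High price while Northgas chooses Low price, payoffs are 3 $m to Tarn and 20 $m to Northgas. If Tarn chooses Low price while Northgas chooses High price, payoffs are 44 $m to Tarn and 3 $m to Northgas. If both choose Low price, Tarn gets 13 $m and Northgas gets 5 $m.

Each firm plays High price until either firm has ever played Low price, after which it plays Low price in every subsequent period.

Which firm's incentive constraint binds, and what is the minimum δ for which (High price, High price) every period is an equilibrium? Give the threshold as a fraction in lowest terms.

For Tarn: deviation gain 44−29 = 15, per-period punishment loss 29−13 = 16. IC gives δ ≥ 15/31.
For Northgas: gain 10, loss 5 per period, so δ ≥ 10/15 = 2/3.
The tighter constraint is Northgas's, so cooperation needs δ ≥ 2/3.

Northgas; δ ≥ 2/3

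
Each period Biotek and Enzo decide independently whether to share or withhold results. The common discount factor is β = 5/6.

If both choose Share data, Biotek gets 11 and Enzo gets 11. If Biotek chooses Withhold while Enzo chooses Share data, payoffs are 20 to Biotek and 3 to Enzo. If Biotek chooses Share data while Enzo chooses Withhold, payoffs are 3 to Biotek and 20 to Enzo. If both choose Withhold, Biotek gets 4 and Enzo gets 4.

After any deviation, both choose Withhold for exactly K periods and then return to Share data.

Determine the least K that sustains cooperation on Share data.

No profitable deviation requires (11−4)(β+…+β^K) ≥ 20−11, i.e. β+…+β^K ≥ 9/7 ≈ 1.2857.
With β = 5/6, the partial sums are K=1: 0.8333, K=2: 1.5278.
K = 2 is the first length at which the sum reaches 1.2857.

2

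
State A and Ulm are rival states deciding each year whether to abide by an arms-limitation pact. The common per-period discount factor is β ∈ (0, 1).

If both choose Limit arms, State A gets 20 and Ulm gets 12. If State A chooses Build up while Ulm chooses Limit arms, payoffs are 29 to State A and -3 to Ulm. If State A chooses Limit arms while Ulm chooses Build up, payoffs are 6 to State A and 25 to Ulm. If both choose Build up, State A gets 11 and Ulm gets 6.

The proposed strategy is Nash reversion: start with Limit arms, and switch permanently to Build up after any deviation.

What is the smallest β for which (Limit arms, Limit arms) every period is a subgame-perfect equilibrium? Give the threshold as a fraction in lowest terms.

13/19

State A: cooperation gives 20 each period; deviation gives 29 once then 11 forever.
  20/(1−β) ≥ 29 + 11β/(1−β) ⇒ β ≥ 9/18 = 1/2.
Ulm: cooperation gives 12 each period; deviation gives 25 once then 6 forever.
  β ≥ 13/19.
Both must hold, so the binding constraint is Ulm's: β ≥ 13/19.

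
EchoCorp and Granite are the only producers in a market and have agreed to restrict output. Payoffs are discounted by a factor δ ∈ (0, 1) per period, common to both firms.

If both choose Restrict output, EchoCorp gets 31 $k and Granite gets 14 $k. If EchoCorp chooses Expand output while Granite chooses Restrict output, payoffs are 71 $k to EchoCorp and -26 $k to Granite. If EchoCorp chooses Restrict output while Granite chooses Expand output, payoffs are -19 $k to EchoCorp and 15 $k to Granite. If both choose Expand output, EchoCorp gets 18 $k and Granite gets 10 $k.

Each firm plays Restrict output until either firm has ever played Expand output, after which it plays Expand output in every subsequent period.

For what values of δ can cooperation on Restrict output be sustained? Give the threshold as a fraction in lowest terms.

EchoCorp's threshold: (71−31)/(71−18) = 40/53.
Granite's threshold: (15−14)/(15−10) = 1/5.
40/53 > 1/5, so EchoCorp binds and δ* = 40/53.

40/53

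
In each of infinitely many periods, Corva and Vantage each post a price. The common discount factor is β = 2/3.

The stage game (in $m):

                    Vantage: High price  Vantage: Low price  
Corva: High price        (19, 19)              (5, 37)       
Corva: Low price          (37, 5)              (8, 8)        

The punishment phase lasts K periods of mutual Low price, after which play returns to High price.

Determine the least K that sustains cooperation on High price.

IC: β(1−β^K)/(1−β) ≥ (37−19)/(19−8) = 18/11.
With β = 2/3: need 1 − β^K ≥ 18/11·(1−2/3)/(2/3), i.e. β^K ≤ 0.1818.
Since (2/3)^4 = 0.1975 and (2/3)^5 = 0.1317, the smallest such K is 5.

5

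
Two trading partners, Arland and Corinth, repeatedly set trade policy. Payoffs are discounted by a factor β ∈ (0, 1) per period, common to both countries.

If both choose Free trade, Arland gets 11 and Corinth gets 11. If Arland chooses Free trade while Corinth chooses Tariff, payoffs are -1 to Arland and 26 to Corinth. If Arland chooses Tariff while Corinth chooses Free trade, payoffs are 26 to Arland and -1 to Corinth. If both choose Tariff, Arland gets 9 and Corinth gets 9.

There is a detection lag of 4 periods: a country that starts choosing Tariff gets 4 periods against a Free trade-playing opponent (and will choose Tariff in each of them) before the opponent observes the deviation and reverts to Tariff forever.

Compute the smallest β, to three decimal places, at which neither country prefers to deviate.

The best deviation is to choose Tariff for all 4 undetected periods, earning 26 each, then 9 forever once detected.
Deviation value: 26(1−β^4)/(1−β) + 9β^4/(1−β); cooperation value: 11/(1−β).
IC: 11 ≥ 26(1−β^4) + 9β^4 = 26 − 17β^4.
So β^4 ≥ 15/17, giving β ≥ (15/17)^(1/4) ≈ 0.969.

0.969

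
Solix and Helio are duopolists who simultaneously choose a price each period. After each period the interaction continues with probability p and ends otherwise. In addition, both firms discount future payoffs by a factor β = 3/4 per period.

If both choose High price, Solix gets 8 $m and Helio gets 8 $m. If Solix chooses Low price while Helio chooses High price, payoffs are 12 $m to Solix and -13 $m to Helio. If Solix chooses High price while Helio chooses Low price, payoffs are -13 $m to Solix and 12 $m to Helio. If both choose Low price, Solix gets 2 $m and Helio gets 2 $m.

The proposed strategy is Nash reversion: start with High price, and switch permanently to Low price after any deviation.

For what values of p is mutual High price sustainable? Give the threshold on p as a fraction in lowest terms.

8/15

With continuation probability p and discount β, the effective per-period discount factor is βp.
Grim-trigger IC: βp ≥ (12−8)/(12−2) = 2/5.
So p ≥ (2/5)/(3/4) = 8/15.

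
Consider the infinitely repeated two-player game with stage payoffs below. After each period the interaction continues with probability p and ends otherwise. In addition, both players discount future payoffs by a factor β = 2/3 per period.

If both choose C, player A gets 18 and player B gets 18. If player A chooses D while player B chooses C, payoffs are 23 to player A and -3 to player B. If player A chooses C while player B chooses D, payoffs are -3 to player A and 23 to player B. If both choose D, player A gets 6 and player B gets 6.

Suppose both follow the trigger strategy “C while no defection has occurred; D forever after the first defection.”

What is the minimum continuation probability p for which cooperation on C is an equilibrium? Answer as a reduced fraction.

15/34

Expected continuation weight on next period's payoff is β·p = 2/3·p, which plays the role of the discount factor.
Cooperation requires 2/3·p ≥ (23−18)/(23−6) = 5/17, hence p ≥ 15/34.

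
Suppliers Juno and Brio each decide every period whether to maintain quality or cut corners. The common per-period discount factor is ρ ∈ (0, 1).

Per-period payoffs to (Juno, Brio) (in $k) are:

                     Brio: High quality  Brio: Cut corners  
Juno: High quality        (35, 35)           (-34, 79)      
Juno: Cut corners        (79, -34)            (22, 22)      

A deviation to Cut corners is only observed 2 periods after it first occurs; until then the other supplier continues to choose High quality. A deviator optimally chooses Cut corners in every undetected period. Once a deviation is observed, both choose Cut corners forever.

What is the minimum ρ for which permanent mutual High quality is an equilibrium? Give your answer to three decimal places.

0.879

The best deviation is to choose Cut corners for all 2 undetected periods, earning 79 each, then 22 forever once detected.
Deviation value: 79(1−ρ^2)/(1−ρ) + 22ρ^2/(1−ρ); cooperation value: 35/(1−ρ).
IC: 35 ≥ 79(1−ρ^2) + 22ρ^2 = 79 − 57ρ^2.
So ρ^2 ≥ 44/57, giving ρ ≥ (44/57)^(1/2) ≈ 0.879.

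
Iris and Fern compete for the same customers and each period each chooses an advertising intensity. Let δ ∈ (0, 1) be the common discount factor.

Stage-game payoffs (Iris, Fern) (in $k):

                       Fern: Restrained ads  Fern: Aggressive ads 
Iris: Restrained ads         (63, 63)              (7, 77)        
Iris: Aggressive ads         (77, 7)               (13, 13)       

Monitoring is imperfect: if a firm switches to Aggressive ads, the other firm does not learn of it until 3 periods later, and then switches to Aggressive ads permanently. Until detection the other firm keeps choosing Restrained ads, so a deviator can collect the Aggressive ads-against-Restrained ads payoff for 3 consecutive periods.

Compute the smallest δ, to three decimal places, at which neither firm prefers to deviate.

The best deviation is to choose Aggressive ads for all 3 undetected periods, earning 77 each, then 13 forever once detected.
Deviation value: 77(1−δ^3)/(1−δ) + 13δ^3/(1−δ); cooperation value: 63/(1−δ).
IC: 63 ≥ 77(1−δ^3) + 13δ^3 = 77 − 64δ^3.
So δ^3 ≥ 14/64 = 7/32, giving δ ≥ (7/32)^(1/3) ≈ 0.603.

0.603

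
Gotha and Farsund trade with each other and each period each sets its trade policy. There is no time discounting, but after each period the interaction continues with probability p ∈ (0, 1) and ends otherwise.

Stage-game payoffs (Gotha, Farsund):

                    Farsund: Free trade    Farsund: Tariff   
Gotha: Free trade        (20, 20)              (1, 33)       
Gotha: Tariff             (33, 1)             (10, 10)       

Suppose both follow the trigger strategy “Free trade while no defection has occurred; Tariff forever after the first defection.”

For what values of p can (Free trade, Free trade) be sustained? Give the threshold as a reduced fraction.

With no time discounting, the continuation probability p plays the role of the discount factor.
Grim-trigger IC: 20/(1−p) ≥ 33 + 10p/(1−p) ⇒ p ≥ (33−20)/(33−10) = 13/23.

13/23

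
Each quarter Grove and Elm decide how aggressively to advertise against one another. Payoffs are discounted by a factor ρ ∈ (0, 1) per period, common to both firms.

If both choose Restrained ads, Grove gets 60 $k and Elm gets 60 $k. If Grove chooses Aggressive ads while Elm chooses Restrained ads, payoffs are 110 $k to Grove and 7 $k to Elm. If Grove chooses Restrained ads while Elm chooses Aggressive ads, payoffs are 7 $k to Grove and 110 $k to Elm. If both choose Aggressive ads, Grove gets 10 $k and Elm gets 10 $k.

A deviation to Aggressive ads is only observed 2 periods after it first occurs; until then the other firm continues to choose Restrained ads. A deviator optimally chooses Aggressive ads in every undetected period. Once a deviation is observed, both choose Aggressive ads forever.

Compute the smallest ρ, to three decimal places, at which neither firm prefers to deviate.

0.707

A deviator earns 110 for 2 periods, then 10 forever; cooperating earns 60 forever. Multiplying the IC by (1−ρ):
60 ≥ 110(1−ρ^2) + 10ρ^2, so 100·ρ^2 ≥ 50 and ρ^2 ≥ 1/2.
ρ ≥ (1/2)^(1/2) ≈ 0.707.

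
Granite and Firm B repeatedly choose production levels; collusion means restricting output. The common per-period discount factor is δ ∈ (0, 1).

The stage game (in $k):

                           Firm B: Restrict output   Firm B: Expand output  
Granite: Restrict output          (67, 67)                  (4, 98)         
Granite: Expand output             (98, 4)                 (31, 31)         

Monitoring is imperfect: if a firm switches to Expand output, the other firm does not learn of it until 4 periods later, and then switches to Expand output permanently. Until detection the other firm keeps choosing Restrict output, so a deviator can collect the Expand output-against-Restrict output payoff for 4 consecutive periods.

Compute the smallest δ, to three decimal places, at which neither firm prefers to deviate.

A deviator earns 98 for 4 periods, then 31 forever; cooperating earns 67 forever. Multiplying the IC by (1−δ):
67 ≥ 98(1−δ^4) + 31δ^4, so 67·δ^4 ≥ 31 and δ^4 ≥ 31/67.
δ ≥ (31/67)^(1/4) ≈ 0.825.

0.825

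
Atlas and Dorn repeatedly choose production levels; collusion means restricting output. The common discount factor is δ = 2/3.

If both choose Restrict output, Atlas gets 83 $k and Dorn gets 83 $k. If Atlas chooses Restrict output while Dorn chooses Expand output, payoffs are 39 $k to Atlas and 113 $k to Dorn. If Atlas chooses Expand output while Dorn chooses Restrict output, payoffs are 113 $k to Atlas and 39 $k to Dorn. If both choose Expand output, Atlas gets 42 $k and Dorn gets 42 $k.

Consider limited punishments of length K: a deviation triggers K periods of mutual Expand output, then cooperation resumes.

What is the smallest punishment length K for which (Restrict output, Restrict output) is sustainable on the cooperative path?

2

Need Σ_{k=1}^{K} δ^k ≥ (113−83)/(83−42) = 0.7317 at δ = 2/3.
At K = 1 the sum is 0.6667 < 0.7317; at K = 2 it is 1.1111 ≥ 0.7317.
So the minimum punishment length is K = 2.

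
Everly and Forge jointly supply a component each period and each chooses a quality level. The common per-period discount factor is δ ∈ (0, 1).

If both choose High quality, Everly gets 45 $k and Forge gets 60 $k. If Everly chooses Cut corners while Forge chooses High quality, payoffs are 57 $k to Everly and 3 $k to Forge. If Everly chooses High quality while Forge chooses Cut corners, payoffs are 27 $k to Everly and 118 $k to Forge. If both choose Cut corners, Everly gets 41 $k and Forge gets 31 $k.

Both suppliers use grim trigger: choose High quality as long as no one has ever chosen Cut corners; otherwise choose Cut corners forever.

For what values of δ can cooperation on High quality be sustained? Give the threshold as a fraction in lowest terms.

Everly's threshold: (57−45)/(57−41) = 3/4.
Forge's threshold: (118−60)/(118−31) = 2/3.
3/4 > 2/3, so Everly binds and δ* = 3/4.

3/4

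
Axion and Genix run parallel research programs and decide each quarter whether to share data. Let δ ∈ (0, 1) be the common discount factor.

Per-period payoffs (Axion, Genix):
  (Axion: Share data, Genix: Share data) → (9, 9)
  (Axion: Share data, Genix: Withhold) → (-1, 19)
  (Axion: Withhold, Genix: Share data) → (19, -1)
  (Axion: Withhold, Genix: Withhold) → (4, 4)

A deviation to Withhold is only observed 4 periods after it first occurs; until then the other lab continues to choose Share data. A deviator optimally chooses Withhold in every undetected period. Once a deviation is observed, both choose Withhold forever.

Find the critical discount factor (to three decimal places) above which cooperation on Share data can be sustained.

The best deviation is to choose Withhold for all 4 undetected periods, earning 19 each, then 4 forever once detected.
Deviation value: 19(1−δ^4)/(1−δ) + 4δ^4/(1−δ); cooperation value: 9/(1−δ).
IC: 9 ≥ 19(1−δ^4) + 4δ^4 = 19 − 15δ^4.
So δ^4 ≥ 10/15 = 2/3, giving δ ≥ (2/3)^(1/4) ≈ 0.904.

0.904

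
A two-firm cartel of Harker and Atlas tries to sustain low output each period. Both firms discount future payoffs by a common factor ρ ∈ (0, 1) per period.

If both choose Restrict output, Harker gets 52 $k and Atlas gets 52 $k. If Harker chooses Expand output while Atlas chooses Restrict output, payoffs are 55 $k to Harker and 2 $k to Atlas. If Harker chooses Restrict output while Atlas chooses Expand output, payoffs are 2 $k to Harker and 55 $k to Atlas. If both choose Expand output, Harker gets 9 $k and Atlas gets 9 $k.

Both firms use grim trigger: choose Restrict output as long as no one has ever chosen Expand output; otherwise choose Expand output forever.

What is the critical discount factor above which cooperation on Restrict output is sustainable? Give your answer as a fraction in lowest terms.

3/46

Under grim trigger the critical discount factor is (T−C)/(T−P) with T = 55, C = 52, P = 9.
ρ* = (55−52)/(55−9) = 3/46.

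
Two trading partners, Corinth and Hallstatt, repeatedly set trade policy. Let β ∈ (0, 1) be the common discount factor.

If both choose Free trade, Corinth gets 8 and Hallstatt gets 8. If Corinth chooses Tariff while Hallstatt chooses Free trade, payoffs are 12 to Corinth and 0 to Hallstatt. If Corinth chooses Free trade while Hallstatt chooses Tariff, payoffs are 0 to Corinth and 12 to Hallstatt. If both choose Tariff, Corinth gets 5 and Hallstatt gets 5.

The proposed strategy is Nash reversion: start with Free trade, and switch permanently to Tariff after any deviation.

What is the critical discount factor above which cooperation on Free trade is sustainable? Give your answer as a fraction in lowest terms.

Under grim trigger the critical discount factor is (T−C)/(T−P) with T = 12, C = 8, P = 5.
β* = (12−8)/(12−5) = 4/7.

4/7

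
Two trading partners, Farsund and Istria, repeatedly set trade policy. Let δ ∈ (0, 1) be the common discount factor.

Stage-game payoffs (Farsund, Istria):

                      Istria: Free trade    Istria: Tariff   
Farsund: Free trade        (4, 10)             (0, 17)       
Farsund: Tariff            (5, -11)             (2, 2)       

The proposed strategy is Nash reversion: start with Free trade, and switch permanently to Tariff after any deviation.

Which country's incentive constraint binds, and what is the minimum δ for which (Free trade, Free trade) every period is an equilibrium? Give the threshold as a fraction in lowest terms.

For Farsund: deviation gain 5−4 = 1, per-period punishment loss 4−2 = 2. IC gives δ ≥ 1/3.
For Istria: gain 7, loss 8 per period, so δ ≥ 7/15.
The tighter constraint is Istria's, so cooperation needs δ ≥ 7/15.

Istria; δ ≥ 7/15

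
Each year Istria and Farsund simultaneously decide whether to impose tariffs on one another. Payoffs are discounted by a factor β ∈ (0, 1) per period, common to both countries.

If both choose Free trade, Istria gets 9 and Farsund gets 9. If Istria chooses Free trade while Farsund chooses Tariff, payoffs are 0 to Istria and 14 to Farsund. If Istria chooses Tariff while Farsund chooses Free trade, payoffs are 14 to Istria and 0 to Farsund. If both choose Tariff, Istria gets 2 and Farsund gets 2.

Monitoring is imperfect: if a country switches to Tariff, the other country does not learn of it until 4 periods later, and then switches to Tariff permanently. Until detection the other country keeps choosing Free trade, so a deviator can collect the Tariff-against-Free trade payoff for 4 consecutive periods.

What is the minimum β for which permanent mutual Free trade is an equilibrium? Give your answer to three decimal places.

A deviator earns 14 for 4 periods, then 2 forever; cooperating earns 9 forever. Multiplying the IC by (1−β):
9 ≥ 14(1−β^4) + 2β^4, so 12·β^4 ≥ 5 and β^4 ≥ 5/12.
β ≥ (5/12)^(1/4) ≈ 0.803.

0.803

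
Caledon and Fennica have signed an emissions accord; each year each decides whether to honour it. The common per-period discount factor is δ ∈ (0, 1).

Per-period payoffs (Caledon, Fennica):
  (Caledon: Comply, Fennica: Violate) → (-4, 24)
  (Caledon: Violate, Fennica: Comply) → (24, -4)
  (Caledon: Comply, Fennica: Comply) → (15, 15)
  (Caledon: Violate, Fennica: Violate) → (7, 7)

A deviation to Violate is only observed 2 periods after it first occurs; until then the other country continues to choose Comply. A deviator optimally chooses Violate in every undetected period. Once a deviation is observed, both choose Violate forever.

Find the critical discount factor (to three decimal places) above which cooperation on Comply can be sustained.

The best deviation is to choose Violate for all 2 undetected periods, earning 24 each, then 7 forever once detected.
Deviation value: 24(1−δ^2)/(1−δ) + 7δ^2/(1−δ); cooperation value: 15/(1−δ).
IC: 15 ≥ 24(1−δ^2) + 7δ^2 = 24 − 17δ^2.
So δ^2 ≥ 9/17, giving δ ≥ (9/17)^(1/2) ≈ 0.728.

0.728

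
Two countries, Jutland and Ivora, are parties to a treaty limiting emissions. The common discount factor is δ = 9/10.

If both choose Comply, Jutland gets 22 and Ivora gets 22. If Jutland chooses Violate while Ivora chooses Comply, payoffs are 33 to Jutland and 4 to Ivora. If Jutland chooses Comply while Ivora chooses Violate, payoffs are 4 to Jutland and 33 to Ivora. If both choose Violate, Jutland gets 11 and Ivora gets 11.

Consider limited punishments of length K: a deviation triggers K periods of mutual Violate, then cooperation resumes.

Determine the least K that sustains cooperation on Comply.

2

IC: δ(1−δ^K)/(1−δ) ≥ (33−22)/(22−11) = 1.
With δ = 9/10: need 1 − δ^K ≥ 1·(1−9/10)/(9/10), i.e. δ^K ≤ 0.8889.
Since (9/10)^1 = 0.9000 and (9/10)^2 = 0.8100, the smallest such K is 2.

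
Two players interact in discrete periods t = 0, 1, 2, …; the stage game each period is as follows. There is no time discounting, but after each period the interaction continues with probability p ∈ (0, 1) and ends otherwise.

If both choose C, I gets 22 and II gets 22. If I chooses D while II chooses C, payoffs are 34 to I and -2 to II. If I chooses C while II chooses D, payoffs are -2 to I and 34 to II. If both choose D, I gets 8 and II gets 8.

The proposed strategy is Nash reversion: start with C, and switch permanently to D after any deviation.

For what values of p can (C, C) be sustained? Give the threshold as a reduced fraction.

6/13

With no time discounting, the continuation probability p plays the role of the discount factor.
Grim-trigger IC: 22/(1−p) ≥ 34 + 8p/(1−p) ⇒ p ≥ (34−22)/(34−8) = 6/13.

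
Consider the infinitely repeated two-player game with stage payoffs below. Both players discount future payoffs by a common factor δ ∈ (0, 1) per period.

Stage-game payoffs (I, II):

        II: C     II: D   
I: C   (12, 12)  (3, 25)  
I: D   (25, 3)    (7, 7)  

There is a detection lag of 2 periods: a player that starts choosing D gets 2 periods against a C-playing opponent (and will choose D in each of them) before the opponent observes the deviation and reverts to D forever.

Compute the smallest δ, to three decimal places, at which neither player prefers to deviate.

0.850

Deviating for the 2 undetected periods gains 25−12 = 13 per period over cooperation, then loses 12−7 = 5 per period forever once punishment starts.
Gain: 13(1 + δ + … + δ^1); loss: 5·δ^2/(1−δ).
No profitable deviation ⇔ 13(1−δ^2) ≤ 5·δ^2, i.e. δ^2 ≥ 13/(13+5) = 13/18.
Hence δ ≥ (13/18)^(1/2) ≈ 0.850.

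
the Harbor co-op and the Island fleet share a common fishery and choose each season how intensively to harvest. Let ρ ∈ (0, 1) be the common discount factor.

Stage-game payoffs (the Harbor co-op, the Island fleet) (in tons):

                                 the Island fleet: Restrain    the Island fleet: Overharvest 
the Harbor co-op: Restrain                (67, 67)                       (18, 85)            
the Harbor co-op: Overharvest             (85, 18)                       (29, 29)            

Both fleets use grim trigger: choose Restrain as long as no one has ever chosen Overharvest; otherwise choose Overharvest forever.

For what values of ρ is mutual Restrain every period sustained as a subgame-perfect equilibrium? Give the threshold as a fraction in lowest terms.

Under grim trigger the critical discount factor is (T−C)/(T−P) with T = 85, C = 67, P = 29.
ρ* = (85−67)/(85−29) = 18/56 = 9/28.

9/28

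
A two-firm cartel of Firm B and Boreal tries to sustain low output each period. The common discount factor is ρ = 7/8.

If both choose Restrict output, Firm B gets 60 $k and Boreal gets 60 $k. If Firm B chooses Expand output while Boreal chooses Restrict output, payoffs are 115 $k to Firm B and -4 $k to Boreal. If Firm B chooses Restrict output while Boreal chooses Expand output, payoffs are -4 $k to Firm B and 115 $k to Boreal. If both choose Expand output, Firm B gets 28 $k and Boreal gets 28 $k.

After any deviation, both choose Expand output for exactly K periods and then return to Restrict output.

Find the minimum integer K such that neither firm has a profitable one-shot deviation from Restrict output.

3

Need Σ_{k=1}^{K} ρ^k ≥ (115−60)/(60−28) = 1.7188 at ρ = 7/8.
At K = 2 the sum is 1.6406 < 1.7188; at K = 3 it is 2.3105 ≥ 1.7188.
So the minimum punishment length is K = 3.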